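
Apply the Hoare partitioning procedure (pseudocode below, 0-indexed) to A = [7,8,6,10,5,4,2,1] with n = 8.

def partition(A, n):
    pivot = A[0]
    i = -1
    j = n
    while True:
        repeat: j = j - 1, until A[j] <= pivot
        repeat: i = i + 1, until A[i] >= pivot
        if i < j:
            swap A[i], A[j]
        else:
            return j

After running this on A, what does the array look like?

[1,2,6,4,5,10,8,7]

pivot = A[0] = 7; i = -1, j = 8
j→7 (A[7]=1≤7), i→0 (A[0]=7≥7); i<j, swap → [1,8,6,10,5,4,2,7]
j→6 (A[6]=2≤7), i→1 (A[1]=8≥7); i<j, swap → [1,2,6,10,5,4,8,7]
j→5 (A[5]=4≤7), i→3 (A[3]=10≥7); i<j, swap → [1,2,6,4,5,10,8,7]
j→4, i→5; i≥j, return j=4. A = [1,2,6,4,5,10,8,7]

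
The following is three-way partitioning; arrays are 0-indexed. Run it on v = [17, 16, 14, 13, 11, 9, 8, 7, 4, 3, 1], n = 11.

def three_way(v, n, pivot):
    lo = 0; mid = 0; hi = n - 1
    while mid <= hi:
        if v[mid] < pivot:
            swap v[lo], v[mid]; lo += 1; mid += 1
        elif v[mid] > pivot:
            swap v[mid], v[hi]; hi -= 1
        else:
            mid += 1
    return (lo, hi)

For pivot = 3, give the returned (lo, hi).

pivot = 3; lo=0, mid=0, hi=10
v[mid]=17>3: swap v[0],v[10]; hi=9 → [1, 16, 14, 13, 11, 9, 8, 7, 4, 3, 17]
v[mid]=1<3: swap v[0],v[0]; lo=1,mid=1 → [1, 16, 14, 13, 11, 9, 8, 7, 4, 3, 17]
v[mid]=16>3: swap v[1],v[9]; hi=8 → [1, 3, 14, 13, 11, 9, 8, 7, 4, 16, 17]
v[mid]=3=3: mid=2
v[mid]=14>3: swap v[2],v[8]; hi=7 → [1, 3, 4, 13, 11, 9, 8, 7, 14, 16, 17]
v[mid]=4>3: swap v[2],v[7]; hi=6 → [1, 3, 7, 13, 11, 9, 8, 4, 14, 16, 17]
v[mid]=7>3: swap v[2],v[6]; hi=5 → [1, 3, 8, 13, 11, 9, 7, 4, 14, 16, 17]
v[mid]=8>3: swap v[2],v[5]; hi=4 → [1, 3, 9, 13, 11, 8, 7, 4, 14, 16, 17]
v[mid]=9>3: swap v[2],v[4]; hi=3 → [1, 3, 11, 13, 9, 8, 7, 4, 14, 16, 17]
v[mid]=11>3: swap v[2],v[3]; hi=2 → [1, 3, 13, 11, 9, 8, 7, 4, 14, 16, 17]
v[mid]=13>3: swap v[2],v[2]; hi=1 → [1, 3, 13, 11, 9, 8, 7, 4, 14, 16, 17]
end: lo=1, hi=1; v = [1, 3, 13, 11, 9, 8, 7, 4, 14, 16, 17]

(1, 1)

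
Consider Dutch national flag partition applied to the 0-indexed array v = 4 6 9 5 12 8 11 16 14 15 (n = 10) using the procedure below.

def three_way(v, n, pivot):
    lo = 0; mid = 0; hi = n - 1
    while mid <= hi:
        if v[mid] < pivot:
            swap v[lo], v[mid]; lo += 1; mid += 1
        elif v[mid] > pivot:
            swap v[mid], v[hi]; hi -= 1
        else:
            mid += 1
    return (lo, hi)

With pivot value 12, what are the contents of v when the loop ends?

lo=0 mid=0 hi=9
4<12: swap(0,0), lo=1 mid=1 ⇒ 4 6 9 5 12 8 11 16 14 15
6<12: swap(1,1), lo=2 mid=2 ⇒ 4 6 9 5 12 8 11 16 14 15
9<12: swap(2,2), lo=3 mid=3 ⇒ 4 6 9 5 12 8 11 16 14 15
5<12: swap(3,3), lo=4 mid=4 ⇒ 4 6 9 5 12 8 11 16 14 15
12=12: mid=5
8<12: swap(4,5), lo=5 mid=6 ⇒ 4 6 9 5 8 12 11 16 14 15
11<12: swap(5,6), lo=6 mid=7 ⇒ 4 6 9 5 8 11 12 16 14 15
16>12: swap(7,9), hi=8 ⇒ 4 6 9 5 8 11 12 15 14 16
15>12: swap(7,8), hi=7 ⇒ 4 6 9 5 8 11 12 14 15 16
14>12: swap(7,7), hi=6 ⇒ 4 6 9 5 8 11 12 14 15 16
done. lo=6 hi=6; v=4 6 9 5 8 11 12 14 15 16

4 6 9 5 8 11 12 14 15 16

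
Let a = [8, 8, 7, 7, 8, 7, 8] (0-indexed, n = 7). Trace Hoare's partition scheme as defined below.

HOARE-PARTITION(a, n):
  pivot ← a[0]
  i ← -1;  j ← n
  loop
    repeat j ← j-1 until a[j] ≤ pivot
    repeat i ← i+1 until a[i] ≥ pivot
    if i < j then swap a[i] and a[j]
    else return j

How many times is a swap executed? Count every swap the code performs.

pivot = a[0] = 8; i = -1, j = 7
j→6 (a[6]=8≤8), i→0 (a[0]=8≥8); i<j, swap → [8, 8, 7, 7, 8, 7, 8]
j→5 (a[5]=7≤8), i→1 (a[1]=8≥8); i<j, swap → [8, 7, 7, 7, 8, 8, 8]
j→4, i→4; i≥j, return j=4. a = [8, 7, 7, 7, 8, 8, 8]

2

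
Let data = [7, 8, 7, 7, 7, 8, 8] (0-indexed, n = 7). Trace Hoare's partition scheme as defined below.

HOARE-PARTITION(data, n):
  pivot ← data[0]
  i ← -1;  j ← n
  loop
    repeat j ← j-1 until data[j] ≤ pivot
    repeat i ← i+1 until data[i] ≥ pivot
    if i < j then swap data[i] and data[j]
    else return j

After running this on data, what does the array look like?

[7, 7, 7, 8, 7, 8, 8]

pivot = data[0] = 7; i = -1, j = 7
j→4 (data[4]=7≤7), i→0 (data[0]=7≥7); i<j, swap → [7, 8, 7, 7, 7, 8, 8]
j→3 (data[3]=7≤7), i→1 (data[1]=8≥7); i<j, swap → [7, 7, 7, 8, 7, 8, 8]
j→2, i→2; i≥j, return j=2. data = [7, 7, 7, 8, 7, 8, 8]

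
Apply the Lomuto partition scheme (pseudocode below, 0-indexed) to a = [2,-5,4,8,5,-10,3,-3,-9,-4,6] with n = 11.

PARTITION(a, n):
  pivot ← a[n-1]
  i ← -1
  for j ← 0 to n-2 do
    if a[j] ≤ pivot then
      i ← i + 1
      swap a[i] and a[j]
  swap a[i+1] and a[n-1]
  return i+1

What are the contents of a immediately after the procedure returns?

[2,-5,4,5,-10,3,-3,-9,-4,6,8]

pivot=6, i=-1
j=0: 2≤6, i=0, swap(0,0) ⇒ [2,-5,4,8,5,-10,3,-3,-9,-4,6]
j=1: -5≤6, i=1, swap(1,1) ⇒ [2,-5,4,8,5,-10,3,-3,-9,-4,6]
j=2: 4≤6, i=2, swap(2,2) ⇒ [2,-5,4,8,5,-10,3,-3,-9,-4,6]
j=3: 8>6, skip
j=4: 5≤6, i=3, swap(3,4) ⇒ [2,-5,4,5,8,-10,3,-3,-9,-4,6]
j=5: -10≤6, i=4, swap(4,5) ⇒ [2,-5,4,5,-10,8,3,-3,-9,-4,6]
j=6: 3≤6, i=5, swap(5,6) ⇒ [2,-5,4,5,-10,3,8,-3,-9,-4,6]
j=7: -3≤6, i=6, swap(6,7) ⇒ [2,-5,4,5,-10,3,-3,8,-9,-4,6]
j=8: -9≤6, i=7, swap(7,8) ⇒ [2,-5,4,5,-10,3,-3,-9,8,-4,6]
j=9: -4≤6, i=8, swap(8,9) ⇒ [2,-5,4,5,-10,3,-3,-9,-4,8,6]
swap(9,10) ⇒ [2,-5,4,5,-10,3,-3,-9,-4,6,8]; return 9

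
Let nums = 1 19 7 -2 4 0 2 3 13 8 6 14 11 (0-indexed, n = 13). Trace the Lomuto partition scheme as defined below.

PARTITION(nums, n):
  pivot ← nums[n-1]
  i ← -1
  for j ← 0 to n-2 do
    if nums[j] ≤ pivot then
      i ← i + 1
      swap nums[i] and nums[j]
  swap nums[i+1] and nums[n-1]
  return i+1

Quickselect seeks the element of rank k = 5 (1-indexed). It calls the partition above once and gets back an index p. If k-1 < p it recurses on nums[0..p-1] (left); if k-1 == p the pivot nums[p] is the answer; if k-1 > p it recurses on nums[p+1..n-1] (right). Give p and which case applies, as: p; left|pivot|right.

9; left

pivot=11, i=-1
j=0: 1≤11, i=0, swap(0,0) ⇒ 1 19 7 -2 4 0 2 3 13 8 6 14 11
j=1: 19>11, skip
j=2: 7≤11, i=1, swap(1,2) ⇒ 1 7 19 -2 4 0 2 3 13 8 6 14 11
j=3: -2≤11, i=2, swap(2,3) ⇒ 1 7 -2 19 4 0 2 3 13 8 6 14 11
j=4: 4≤11, i=3, swap(3,4) ⇒ 1 7 -2 4 19 0 2 3 13 8 6 14 11
j=5: 0≤11, i=4, swap(4,5) ⇒ 1 7 -2 4 0 19 2 3 13 8 6 14 11
j=6: 2≤11, i=5, swap(5,6) ⇒ 1 7 -2 4 0 2 19 3 13 8 6 14 11
j=7: 3≤11, i=6, swap(6,7) ⇒ 1 7 -2 4 0 2 3 19 13 8 6 14 11
j=8: 13>11, skip
j=9: 8≤11, i=7, swap(7,9) ⇒ 1 7 -2 4 0 2 3 8 13 19 6 14 11
j=10: 6≤11, i=8, swap(8,10) ⇒ 1 7 -2 4 0 2 3 8 6 19 13 14 11
j=11: 14>11, skip
swap(9,12) ⇒ 1 7 -2 4 0 2 3 8 6 11 13 14 19; return 9
p = 9; k-1 = 4 < 9 ⇒ left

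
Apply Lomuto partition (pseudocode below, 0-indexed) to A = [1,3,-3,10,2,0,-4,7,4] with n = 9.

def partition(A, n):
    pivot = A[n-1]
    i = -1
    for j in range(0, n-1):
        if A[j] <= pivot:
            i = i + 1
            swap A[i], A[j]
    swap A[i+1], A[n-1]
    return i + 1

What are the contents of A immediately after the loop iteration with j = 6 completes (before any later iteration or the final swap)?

[1,3,-3,2,0,-4,10,7,4]

pivot = A[8] = 4; i = -1
j=0: A[0]=1 ≤ 4 → i=0, swap A[0],A[0] (no change) → [1,3,-3,10,2,0,-4,7,4]
j=1: A[1]=3 ≤ 4 → i=1, swap A[1],A[1] (no change) → [1,3,-3,10,2,0,-4,7,4]
j=2: A[2]=-3 ≤ 4 → i=2, swap A[2],A[2] (no change) → [1,3,-3,10,2,0,-4,7,4]
j=3: A[3]=10 > 4 → no swap
j=4: A[4]=2 ≤ 4 → i=3, swap A[3],A[4] → [1,3,-3,2,10,0,-4,7,4]
j=5: A[5]=0 ≤ 4 → i=4, swap A[4],A[5] → [1,3,-3,2,0,10,-4,7,4]
j=6: A[6]=-4 ≤ 4 → i=5, swap A[5],A[6] → [1,3,-3,2,0,-4,10,7,4]
(after j=6) A = [1,3,-3,2,0,-4,10,7,4]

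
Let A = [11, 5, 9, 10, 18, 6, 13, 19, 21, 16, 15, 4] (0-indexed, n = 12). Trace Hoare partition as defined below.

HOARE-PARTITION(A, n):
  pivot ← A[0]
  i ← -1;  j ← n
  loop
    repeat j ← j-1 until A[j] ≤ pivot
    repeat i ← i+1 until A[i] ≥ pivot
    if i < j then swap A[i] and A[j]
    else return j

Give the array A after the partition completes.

[4, 5, 9, 10, 6, 18, 13, 19, 21, 16, 15, 11]

pivot = A[0] = 11; i = -1, j = 12
j→11 (A[11]=4≤11), i→0 (A[0]=11≥11); i<j, swap → [4, 5, 9, 10, 18, 6, 13, 19, 21, 16, 15, 11]
j→5 (A[5]=6≤11), i→4 (A[4]=18≥11); i<j, swap → [4, 5, 9, 10, 6, 18, 13, 19, 21, 16, 15, 11]
j→4, i→5; i≥j, return j=4. A = [4, 5, 9, 10, 6, 18, 13, 19, 21, 16, 15, 11]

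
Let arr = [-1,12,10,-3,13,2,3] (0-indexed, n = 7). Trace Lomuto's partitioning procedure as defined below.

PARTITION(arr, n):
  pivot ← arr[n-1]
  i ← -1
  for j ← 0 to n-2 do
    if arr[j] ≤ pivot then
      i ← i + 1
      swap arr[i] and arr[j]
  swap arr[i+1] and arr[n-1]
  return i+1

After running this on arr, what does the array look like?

pivot=3, i=-1
j=0: -1≤3, i=0, swap(0,0) ⇒ [-1,12,10,-3,13,2,3]
j=1: 12>3, skip
j=2: 10>3, skip
j=3: -3≤3, i=1, swap(1,3) ⇒ [-1,-3,10,12,13,2,3]
j=4: 13>3, skip
j=5: 2≤3, i=2, swap(2,5) ⇒ [-1,-3,2,12,13,10,3]
swap(3,6) ⇒ [-1,-3,2,3,13,10,12]; return 3

[-1,-3,2,3,13,10,12]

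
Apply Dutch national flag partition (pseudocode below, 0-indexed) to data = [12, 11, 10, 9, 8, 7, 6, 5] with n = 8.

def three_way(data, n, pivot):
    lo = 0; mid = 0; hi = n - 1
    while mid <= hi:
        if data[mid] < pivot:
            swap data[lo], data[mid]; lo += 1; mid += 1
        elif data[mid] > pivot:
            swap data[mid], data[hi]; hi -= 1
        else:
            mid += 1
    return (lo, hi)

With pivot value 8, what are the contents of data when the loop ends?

[5, 6, 7, 8, 9, 10, 11, 12]

lo=0 mid=0 hi=7
12>8: swap(0,7), hi=6 ⇒ [5, 11, 10, 9, 8, 7, 6, 12]
5<8: swap(0,0), lo=1 mid=1 ⇒ [5, 11, 10, 9, 8, 7, 6, 12]
11>8: swap(1,6), hi=5 ⇒ [5, 6, 10, 9, 8, 7, 11, 12]
6<8: swap(1,1), lo=2 mid=2 ⇒ [5, 6, 10, 9, 8, 7, 11, 12]
10>8: swap(2,5), hi=4 ⇒ [5, 6, 7, 9, 8, 10, 11, 12]
7<8: swap(2,2), lo=3 mid=3 ⇒ [5, 6, 7, 9, 8, 10, 11, 12]
9>8: swap(3,4), hi=3 ⇒ [5, 6, 7, 8, 9, 10, 11, 12]
8=8: mid=4
done. lo=3 hi=3; data=[5, 6, 7, 8, 9, 10, 11, 12]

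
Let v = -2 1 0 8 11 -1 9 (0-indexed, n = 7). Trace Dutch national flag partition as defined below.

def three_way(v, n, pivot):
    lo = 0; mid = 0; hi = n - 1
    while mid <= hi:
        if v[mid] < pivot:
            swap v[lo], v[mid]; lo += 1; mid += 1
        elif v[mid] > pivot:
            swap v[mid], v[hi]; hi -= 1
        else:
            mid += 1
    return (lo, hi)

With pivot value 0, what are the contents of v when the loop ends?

-2 -1 0 11 8 9 1

pivot = 0; lo=0, mid=0, hi=6
v[mid]=-2<0: swap v[0],v[0]; lo=1,mid=1 → -2 1 0 8 11 -1 9
v[mid]=1>0: swap v[1],v[6]; hi=5 → -2 9 0 8 11 -1 1
v[mid]=9>0: swap v[1],v[5]; hi=4 → -2 -1 0 8 11 9 1
v[mid]=-1<0: swap v[1],v[1]; lo=2,mid=2 → -2 -1 0 8 11 9 1
v[mid]=0=0: mid=3
v[mid]=8>0: swap v[3],v[4]; hi=3 → -2 -1 0 11 8 9 1
v[mid]=11>0: swap v[3],v[3]; hi=2 → -2 -1 0 11 8 9 1
end: lo=2, hi=2; v = -2 -1 0 11 8 9 1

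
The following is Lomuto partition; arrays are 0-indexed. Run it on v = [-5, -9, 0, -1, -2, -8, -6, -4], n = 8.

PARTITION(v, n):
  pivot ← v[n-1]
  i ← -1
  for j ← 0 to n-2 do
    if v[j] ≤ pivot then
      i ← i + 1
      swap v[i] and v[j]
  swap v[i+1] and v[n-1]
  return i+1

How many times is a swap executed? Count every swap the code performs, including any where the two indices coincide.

pivot = v[7] = -4; i = -1
j=0: v[0]=-5 ≤ -4 → i=0, swap v[0],v[0] (no change) → [-5, -9, 0, -1, -2, -8, -6, -4]
j=1: v[1]=-9 ≤ -4 → i=1, swap v[1],v[1] (no change) → [-5, -9, 0, -1, -2, -8, -6, -4]
j=2: v[2]=0 > -4 → no swap
j=3: v[3]=-1 > -4 → no swap
j=4: v[4]=-2 > -4 → no swap
j=5: v[5]=-8 ≤ -4 → i=2, swap v[2],v[5] → [-5, -9, -8, -1, -2, 0, -6, -4]
j=6: v[6]=-6 ≤ -4 → i=3, swap v[3],v[6] → [-5, -9, -8, -6, -2, 0, -1, -4]
final swap v[4],v[7] → [-5, -9, -8, -6, -4, 0, -1, -2]; return 4

5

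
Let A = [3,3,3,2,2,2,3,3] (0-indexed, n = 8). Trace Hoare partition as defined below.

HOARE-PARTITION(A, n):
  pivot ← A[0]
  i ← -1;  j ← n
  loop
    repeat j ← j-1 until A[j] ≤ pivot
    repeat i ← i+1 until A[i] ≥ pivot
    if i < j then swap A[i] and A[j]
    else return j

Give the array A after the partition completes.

[3,3,2,2,2,3,3,3]

pivot=3
j stops at 7 (3), i stops at 0 (3); swap ⇒ [3,3,3,2,2,2,3,3]
j stops at 6 (3), i stops at 1 (3); swap ⇒ [3,3,3,2,2,2,3,3]
j stops at 5 (2), i stops at 2 (3); swap ⇒ [3,3,2,2,2,3,3,3]
j stops at 4, i stops at 5; i≥j ⇒ return 4. A=[3,3,2,2,2,3,3,3]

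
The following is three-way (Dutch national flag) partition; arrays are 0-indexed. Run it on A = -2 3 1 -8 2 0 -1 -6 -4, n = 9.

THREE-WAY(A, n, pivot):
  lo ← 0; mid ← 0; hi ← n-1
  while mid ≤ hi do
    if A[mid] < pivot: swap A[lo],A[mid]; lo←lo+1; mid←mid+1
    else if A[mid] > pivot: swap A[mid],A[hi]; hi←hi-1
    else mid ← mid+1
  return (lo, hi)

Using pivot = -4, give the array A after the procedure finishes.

-6 -8 -4 2 0 -1 1 3 -2

pivot = -4; lo=0, mid=0, hi=8
A[mid]=-2>-4: swap A[0],A[8]; hi=7 → -4 3 1 -8 2 0 -1 -6 -2
A[mid]=-4=-4: mid=1
A[mid]=3>-4: swap A[1],A[7]; hi=6 → -4 -6 1 -8 2 0 -1 3 -2
A[mid]=-6<-4: swap A[0],A[1]; lo=1,mid=2 → -6 -4 1 -8 2 0 -1 3 -2
A[mid]=1>-4: swap A[2],A[6]; hi=5 → -6 -4 -1 -8 2 0 1 3 -2
A[mid]=-1>-4: swap A[2],A[5]; hi=4 → -6 -4 0 -8 2 -1 1 3 -2
A[mid]=0>-4: swap A[2],A[4]; hi=3 → -6 -4 2 -8 0 -1 1 3 -2
A[mid]=2>-4: swap A[2],A[3]; hi=2 → -6 -4 -8 2 0 -1 1 3 -2
A[mid]=-8<-4: swap A[1],A[2]; lo=2,mid=3 → -6 -8 -4 2 0 -1 1 3 -2
end: lo=2, hi=2; A = -6 -8 -4 2 0 -1 1 3 -2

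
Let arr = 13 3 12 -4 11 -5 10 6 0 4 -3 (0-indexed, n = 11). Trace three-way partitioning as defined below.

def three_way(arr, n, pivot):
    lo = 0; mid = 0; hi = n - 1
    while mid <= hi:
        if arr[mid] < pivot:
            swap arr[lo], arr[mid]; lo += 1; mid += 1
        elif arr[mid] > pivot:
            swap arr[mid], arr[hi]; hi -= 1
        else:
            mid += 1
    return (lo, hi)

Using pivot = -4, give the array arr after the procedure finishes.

lo=0 mid=0 hi=10
13>-4: swap(0,10), hi=9 ⇒ -3 3 12 -4 11 -5 10 6 0 4 13
-3>-4: swap(0,9), hi=8 ⇒ 4 3 12 -4 11 -5 10 6 0 -3 13
4>-4: swap(0,8), hi=7 ⇒ 0 3 12 -4 11 -5 10 6 4 -3 13
0>-4: swap(0,7), hi=6 ⇒ 6 3 12 -4 11 -5 10 0 4 -3 13
6>-4: swap(0,6), hi=5 ⇒ 10 3 12 -4 11 -5 6 0 4 -3 13
10>-4: swap(0,5), hi=4 ⇒ -5 3 12 -4 11 10 6 0 4 -3 13
-5<-4: swap(0,0), lo=1 mid=1 ⇒ -5 3 12 -4 11 10 6 0 4 -3 13
3>-4: swap(1,4), hi=3 ⇒ -5 11 12 -4 3 10 6 0 4 -3 13
11>-4: swap(1,3), hi=2 ⇒ -5 -4 12 11 3 10 6 0 4 -3 13
-4=-4: mid=2
12>-4: swap(2,2), hi=1 ⇒ -5 -4 12 11 3 10 6 0 4 -3 13
done. lo=1 hi=1; arr=-5 -4 12 11 3 10 6 0 4 -3 13

-5 -4 12 11 3 10 6 0 4 -3 13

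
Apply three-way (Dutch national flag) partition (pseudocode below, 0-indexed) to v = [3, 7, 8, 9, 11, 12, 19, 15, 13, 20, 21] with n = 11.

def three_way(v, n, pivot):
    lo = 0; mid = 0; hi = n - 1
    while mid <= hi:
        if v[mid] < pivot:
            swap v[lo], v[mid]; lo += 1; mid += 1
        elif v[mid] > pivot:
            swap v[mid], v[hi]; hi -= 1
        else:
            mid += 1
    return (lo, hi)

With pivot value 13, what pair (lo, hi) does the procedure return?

(6, 6)

lo=0 mid=0 hi=10
3<13: swap(0,0), lo=1 mid=1 ⇒ [3, 7, 8, 9, 11, 12, 19, 15, 13, 20, 21]
7<13: swap(1,1), lo=2 mid=2 ⇒ [3, 7, 8, 9, 11, 12, 19, 15, 13, 20, 21]
8<13: swap(2,2), lo=3 mid=3 ⇒ [3, 7, 8, 9, 11, 12, 19, 15, 13, 20, 21]
9<13: swap(3,3), lo=4 mid=4 ⇒ [3, 7, 8, 9, 11, 12, 19, 15, 13, 20, 21]
11<13: swap(4,4), lo=5 mid=5 ⇒ [3, 7, 8, 9, 11, 12, 19, 15, 13, 20, 21]
12<13: swap(5,5), lo=6 mid=6 ⇒ [3, 7, 8, 9, 11, 12, 19, 15, 13, 20, 21]
19>13: swap(6,10), hi=9 ⇒ [3, 7, 8, 9, 11, 12, 21, 15, 13, 20, 19]
21>13: swap(6,9), hi=8 ⇒ [3, 7, 8, 9, 11, 12, 20, 15, 13, 21, 19]
20>13: swap(6,8), hi=7 ⇒ [3, 7, 8, 9, 11, 12, 13, 15, 20, 21, 19]
13=13: mid=7
15>13: swap(7,7), hi=6 ⇒ [3, 7, 8, 9, 11, 12, 13, 15, 20, 21, 19]
done. lo=6 hi=6; v=[3, 7, 8, 9, 11, 12, 13, 15, 20, 21, 19]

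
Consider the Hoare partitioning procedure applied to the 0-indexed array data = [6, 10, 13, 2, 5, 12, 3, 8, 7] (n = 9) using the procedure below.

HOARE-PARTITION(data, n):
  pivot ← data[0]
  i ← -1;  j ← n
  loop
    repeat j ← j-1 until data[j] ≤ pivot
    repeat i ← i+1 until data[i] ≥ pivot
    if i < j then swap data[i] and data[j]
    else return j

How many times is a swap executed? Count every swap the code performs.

pivot = data[0] = 6; i = -1, j = 9
j→6 (data[6]=3≤6), i→0 (data[0]=6≥6); i<j, swap → [3, 10, 13, 2, 5, 12, 6, 8, 7]
j→4 (data[4]=5≤6), i→1 (data[1]=10≥6); i<j, swap → [3, 5, 13, 2, 10, 12, 6, 8, 7]
j→3 (data[3]=2≤6), i→2 (data[2]=13≥6); i<j, swap → [3, 5, 2, 13, 10, 12, 6, 8, 7]
j→2, i→3; i≥j, return j=2. data = [3, 5, 2, 13, 10, 12, 6, 8, 7]

3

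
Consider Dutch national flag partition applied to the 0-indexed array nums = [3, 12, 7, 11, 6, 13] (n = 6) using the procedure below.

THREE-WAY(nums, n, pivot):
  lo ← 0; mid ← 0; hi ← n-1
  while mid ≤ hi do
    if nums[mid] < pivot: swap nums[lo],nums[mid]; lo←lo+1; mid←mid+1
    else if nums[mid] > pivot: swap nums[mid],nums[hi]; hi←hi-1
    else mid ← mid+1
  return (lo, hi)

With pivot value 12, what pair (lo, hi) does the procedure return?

pivot = 12; lo=0, mid=0, hi=5
nums[mid]=3<12: swap nums[0],nums[0]; lo=1,mid=1 → [3, 12, 7, 11, 6, 13]
nums[mid]=12=12: mid=2
nums[mid]=7<12: swap nums[1],nums[2]; lo=2,mid=3 → [3, 7, 12, 11, 6, 13]
nums[mid]=11<12: swap nums[2],nums[3]; lo=3,mid=4 → [3, 7, 11, 12, 6, 13]
nums[mid]=6<12: swap nums[3],nums[4]; lo=4,mid=5 → [3, 7, 11, 6, 12, 13]
nums[mid]=13>12: swap nums[5],nums[5]; hi=4 → [3, 7, 11, 6, 12, 13]
end: lo=4, hi=4; nums = [3, 7, 11, 6, 12, 13]

(4, 4)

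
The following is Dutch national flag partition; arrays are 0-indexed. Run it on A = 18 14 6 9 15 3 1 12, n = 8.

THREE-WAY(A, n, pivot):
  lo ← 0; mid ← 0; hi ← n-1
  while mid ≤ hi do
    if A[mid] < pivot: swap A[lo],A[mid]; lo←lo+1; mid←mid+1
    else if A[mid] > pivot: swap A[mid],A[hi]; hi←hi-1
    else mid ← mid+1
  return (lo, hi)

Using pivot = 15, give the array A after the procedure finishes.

lo=0 mid=0 hi=7
18>15: swap(0,7), hi=6 ⇒ 12 14 6 9 15 3 1 18
12<15: swap(0,0), lo=1 mid=1 ⇒ 12 14 6 9 15 3 1 18
14<15: swap(1,1), lo=2 mid=2 ⇒ 12 14 6 9 15 3 1 18
6<15: swap(2,2), lo=3 mid=3 ⇒ 12 14 6 9 15 3 1 18
9<15: swap(3,3), lo=4 mid=4 ⇒ 12 14 6 9 15 3 1 18
15=15: mid=5
3<15: swap(4,5), lo=5 mid=6 ⇒ 12 14 6 9 3 15 1 18
1<15: swap(5,6), lo=6 mid=7 ⇒ 12 14 6 9 3 1 15 18
done. lo=6 hi=6; A=12 14 6 9 3 1 15 18

12 14 6 9 3 1 15 18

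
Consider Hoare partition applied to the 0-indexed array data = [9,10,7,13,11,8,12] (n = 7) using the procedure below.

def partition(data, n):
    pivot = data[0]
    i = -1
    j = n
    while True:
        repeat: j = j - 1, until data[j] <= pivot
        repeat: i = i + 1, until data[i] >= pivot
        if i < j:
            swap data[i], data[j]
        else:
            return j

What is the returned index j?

pivot=9
j stops at 5 (8), i stops at 0 (9); swap ⇒ [8,10,7,13,11,9,12]
j stops at 2 (7), i stops at 1 (10); swap ⇒ [8,7,10,13,11,9,12]
j stops at 1, i stops at 2; i≥j ⇒ return 1. data=[8,7,10,13,11,9,12]

1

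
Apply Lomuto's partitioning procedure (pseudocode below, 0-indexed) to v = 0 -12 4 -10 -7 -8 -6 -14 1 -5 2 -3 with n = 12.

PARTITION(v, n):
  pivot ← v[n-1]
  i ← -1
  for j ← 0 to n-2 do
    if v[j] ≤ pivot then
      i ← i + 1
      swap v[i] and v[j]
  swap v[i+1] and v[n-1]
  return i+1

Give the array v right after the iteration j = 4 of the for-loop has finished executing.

-12 -10 -7 0 4 -8 -6 -14 1 -5 2 -3

pivot = v[11] = -3; i = -1
j=0: v[0]=0 > -3 → no swap
j=1: v[1]=-12 ≤ -3 → i=0, swap v[0],v[1] → -12 0 4 -10 -7 -8 -6 -14 1 -5 2 -3
j=2: v[2]=4 > -3 → no swap
j=3: v[3]=-10 ≤ -3 → i=1, swap v[1],v[3] → -12 -10 4 0 -7 -8 -6 -14 1 -5 2 -3
j=4: v[4]=-7 ≤ -3 → i=2, swap v[2],v[4] → -12 -10 -7 0 4 -8 -6 -14 1 -5 2 -3
(after j=4) v = -12 -10 -7 0 4 -8 -6 -14 1 -5 2 -3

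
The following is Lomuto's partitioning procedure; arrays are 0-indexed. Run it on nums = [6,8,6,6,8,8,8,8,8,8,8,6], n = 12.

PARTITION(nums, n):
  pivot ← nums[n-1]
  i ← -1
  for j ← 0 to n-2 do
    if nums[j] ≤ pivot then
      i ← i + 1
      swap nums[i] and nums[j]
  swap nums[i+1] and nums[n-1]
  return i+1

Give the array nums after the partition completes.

pivot=6, i=-1
j=0: 6≤6, i=0, swap(0,0) ⇒ [6,8,6,6,8,8,8,8,8,8,8,6]
j=1: 8>6, skip
j=2: 6≤6, i=1, swap(1,2) ⇒ [6,6,8,6,8,8,8,8,8,8,8,6]
j=3: 6≤6, i=2, swap(2,3) ⇒ [6,6,6,8,8,8,8,8,8,8,8,6]
j=4: 8>6, skip
j=5: 8>6, skip
j=6: 8>6, skip
j=7: 8>6, skip
j=8: 8>6, skip
j=9: 8>6, skip
j=10: 8>6, skip
swap(3,11) ⇒ [6,6,6,6,8,8,8,8,8,8,8,8]; return 3

[6,6,6,6,8,8,8,8,8,8,8,8]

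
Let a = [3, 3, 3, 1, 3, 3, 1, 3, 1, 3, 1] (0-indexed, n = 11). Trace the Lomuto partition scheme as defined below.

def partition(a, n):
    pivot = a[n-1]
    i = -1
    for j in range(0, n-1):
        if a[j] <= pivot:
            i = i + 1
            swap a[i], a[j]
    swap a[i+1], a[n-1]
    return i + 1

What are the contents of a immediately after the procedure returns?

[1, 1, 1, 1, 3, 3, 3, 3, 3, 3, 3]

pivot = a[10] = 1; i = -1
j=0: a[0]=3 > 1 → no swap
j=1: a[1]=3 > 1 → no swap
j=2: a[2]=3 > 1 → no swap
j=3: a[3]=1 ≤ 1 → i=0, swap a[0],a[3] → [1, 3, 3, 3, 3, 3, 1, 3, 1, 3, 1]
j=4: a[4]=3 > 1 → no swap
j=5: a[5]=3 > 1 → no swap
j=6: a[6]=1 ≤ 1 → i=1, swap a[1],a[6] → [1, 1, 3, 3, 3, 3, 3, 3, 1, 3, 1]
j=7: a[7]=3 > 1 → no swap
j=8: a[8]=1 ≤ 1 → i=2, swap a[2],a[8] → [1, 1, 1, 3, 3, 3, 3, 3, 3, 3, 1]
j=9: a[9]=3 > 1 → no swap
final swap a[3],a[10] → [1, 1, 1, 1, 3, 3, 3, 3, 3, 3, 3]; return 3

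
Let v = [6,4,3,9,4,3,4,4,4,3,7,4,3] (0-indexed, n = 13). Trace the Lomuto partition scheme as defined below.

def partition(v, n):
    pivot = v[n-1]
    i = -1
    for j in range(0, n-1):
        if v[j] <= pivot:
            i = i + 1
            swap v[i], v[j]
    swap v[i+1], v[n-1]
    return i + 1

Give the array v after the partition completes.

pivot=3, i=-1
j=0: 6>3, skip
j=1: 4>3, skip
j=2: 3≤3, i=0, swap(0,2) ⇒ [3,4,6,9,4,3,4,4,4,3,7,4,3]
j=3: 9>3, skip
j=4: 4>3, skip
j=5: 3≤3, i=1, swap(1,5) ⇒ [3,3,6,9,4,4,4,4,4,3,7,4,3]
j=6: 4>3, skip
j=7: 4>3, skip
j=8: 4>3, skip
j=9: 3≤3, i=2, swap(2,9) ⇒ [3,3,3,9,4,4,4,4,4,6,7,4,3]
j=10: 7>3, skip
j=11: 4>3, skip
swap(3,12) ⇒ [3,3,3,3,4,4,4,4,4,6,7,4,9]; return 3

[3,3,3,3,4,4,4,4,4,6,7,4,9]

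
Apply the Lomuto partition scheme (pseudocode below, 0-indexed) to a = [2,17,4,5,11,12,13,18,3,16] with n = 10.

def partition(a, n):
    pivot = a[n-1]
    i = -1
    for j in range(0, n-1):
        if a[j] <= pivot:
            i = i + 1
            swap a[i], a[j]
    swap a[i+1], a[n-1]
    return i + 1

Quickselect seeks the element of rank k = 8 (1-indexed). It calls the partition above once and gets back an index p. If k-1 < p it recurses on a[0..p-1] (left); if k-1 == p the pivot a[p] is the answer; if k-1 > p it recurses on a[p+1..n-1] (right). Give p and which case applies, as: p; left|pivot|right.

pivot = a[9] = 16; i = -1
j=0: a[0]=2 ≤ 16 → i=0, swap a[0],a[0] (no change) → [2,17,4,5,11,12,13,18,3,16]
j=1: a[1]=17 > 16 → no swap
j=2: a[2]=4 ≤ 16 → i=1, swap a[1],a[2] → [2,4,17,5,11,12,13,18,3,16]
j=3: a[3]=5 ≤ 16 → i=2, swap a[2],a[3] → [2,4,5,17,11,12,13,18,3,16]
j=4: a[4]=11 ≤ 16 → i=3, swap a[3],a[4] → [2,4,5,11,17,12,13,18,3,16]
j=5: a[5]=12 ≤ 16 → i=4, swap a[4],a[5] → [2,4,5,11,12,17,13,18,3,16]
j=6: a[6]=13 ≤ 16 → i=5, swap a[5],a[6] → [2,4,5,11,12,13,17,18,3,16]
j=7: a[7]=18 > 16 → no swap
j=8: a[8]=3 ≤ 16 → i=6, swap a[6],a[8] → [2,4,5,11,12,13,3,18,17,16]
final swap a[7],a[9] → [2,4,5,11,12,13,3,16,17,18]; return 7
p = 7; k-1 = 7 == 7 ⇒ pivot

7; pivot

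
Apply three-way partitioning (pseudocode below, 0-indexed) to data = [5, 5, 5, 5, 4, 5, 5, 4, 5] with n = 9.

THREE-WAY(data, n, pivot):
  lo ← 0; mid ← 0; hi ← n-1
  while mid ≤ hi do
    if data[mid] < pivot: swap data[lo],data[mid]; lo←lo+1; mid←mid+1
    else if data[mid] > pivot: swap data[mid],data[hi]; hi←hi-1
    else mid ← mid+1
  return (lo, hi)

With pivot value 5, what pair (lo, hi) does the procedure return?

lo=0 mid=0 hi=8
5=5: mid=1
5=5: mid=2
5=5: mid=3
5=5: mid=4
4<5: swap(0,4), lo=1 mid=5 ⇒ [4, 5, 5, 5, 5, 5, 5, 4, 5]
5=5: mid=6
5=5: mid=7
4<5: swap(1,7), lo=2 mid=8 ⇒ [4, 4, 5, 5, 5, 5, 5, 5, 5]
5=5: mid=9
done. lo=2 hi=8; data=[4, 4, 5, 5, 5, 5, 5, 5, 5]

(2, 8)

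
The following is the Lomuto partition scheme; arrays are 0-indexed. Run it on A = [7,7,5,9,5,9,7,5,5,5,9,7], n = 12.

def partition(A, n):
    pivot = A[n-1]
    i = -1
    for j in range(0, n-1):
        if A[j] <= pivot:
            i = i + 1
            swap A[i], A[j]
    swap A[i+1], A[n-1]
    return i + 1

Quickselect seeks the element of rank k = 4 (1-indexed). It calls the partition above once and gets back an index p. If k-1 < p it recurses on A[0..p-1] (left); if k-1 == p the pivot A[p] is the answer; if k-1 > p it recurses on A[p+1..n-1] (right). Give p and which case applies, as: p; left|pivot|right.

pivot=7, i=-1
j=0: 7≤7, i=0, swap(0,0) ⇒ [7,7,5,9,5,9,7,5,5,5,9,7]
j=1: 7≤7, i=1, swap(1,1) ⇒ [7,7,5,9,5,9,7,5,5,5,9,7]
j=2: 5≤7, i=2, swap(2,2) ⇒ [7,7,5,9,5,9,7,5,5,5,9,7]
j=3: 9>7, skip
j=4: 5≤7, i=3, swap(3,4) ⇒ [7,7,5,5,9,9,7,5,5,5,9,7]
j=5: 9>7, skip
j=6: 7≤7, i=4, swap(4,6) ⇒ [7,7,5,5,7,9,9,5,5,5,9,7]
j=7: 5≤7, i=5, swap(5,7) ⇒ [7,7,5,5,7,5,9,9,5,5,9,7]
j=8: 5≤7, i=6, swap(6,8) ⇒ [7,7,5,5,7,5,5,9,9,5,9,7]
j=9: 5≤7, i=7, swap(7,9) ⇒ [7,7,5,5,7,5,5,5,9,9,9,7]
j=10: 9>7, skip
swap(8,11) ⇒ [7,7,5,5,7,5,5,5,7,9,9,9]; return 8
p = 8; k-1 = 3 < 8 ⇒ left

8; left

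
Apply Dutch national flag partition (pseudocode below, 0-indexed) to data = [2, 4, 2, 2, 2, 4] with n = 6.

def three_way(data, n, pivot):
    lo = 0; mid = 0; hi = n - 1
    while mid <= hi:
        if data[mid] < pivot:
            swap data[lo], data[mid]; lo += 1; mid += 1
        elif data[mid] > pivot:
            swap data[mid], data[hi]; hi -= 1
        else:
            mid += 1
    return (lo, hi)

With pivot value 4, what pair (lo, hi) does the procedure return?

(4, 5)

lo=0 mid=0 hi=5
2<4: swap(0,0), lo=1 mid=1 ⇒ [2, 4, 2, 2, 2, 4]
4=4: mid=2
2<4: swap(1,2), lo=2 mid=3 ⇒ [2, 2, 4, 2, 2, 4]
2<4: swap(2,3), lo=3 mid=4 ⇒ [2, 2, 2, 4, 2, 4]
2<4: swap(3,4), lo=4 mid=5 ⇒ [2, 2, 2, 2, 4, 4]
4=4: mid=6
done. lo=4 hi=5; data=[2, 2, 2, 2, 4, 4]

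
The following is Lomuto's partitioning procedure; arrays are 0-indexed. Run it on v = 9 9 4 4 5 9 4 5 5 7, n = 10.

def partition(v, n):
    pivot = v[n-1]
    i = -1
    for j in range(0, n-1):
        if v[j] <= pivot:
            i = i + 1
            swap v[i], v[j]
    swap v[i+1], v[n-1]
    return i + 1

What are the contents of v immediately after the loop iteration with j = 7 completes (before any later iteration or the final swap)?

pivot=7, i=-1
j=0: 9>7, skip
j=1: 9>7, skip
j=2: 4≤7, i=0, swap(0,2) ⇒ 4 9 9 4 5 9 4 5 5 7
j=3: 4≤7, i=1, swap(1,3) ⇒ 4 4 9 9 5 9 4 5 5 7
j=4: 5≤7, i=2, swap(2,4) ⇒ 4 4 5 9 9 9 4 5 5 7
j=5: 9>7, skip
j=6: 4≤7, i=3, swap(3,6) ⇒ 4 4 5 4 9 9 9 5 5 7
j=7: 5≤7, i=4, swap(4,7) ⇒ 4 4 5 4 5 9 9 9 5 7
(after j=7) v = 4 4 5 4 5 9 9 9 5 7

4 4 5 4 5 9 9 9 5 7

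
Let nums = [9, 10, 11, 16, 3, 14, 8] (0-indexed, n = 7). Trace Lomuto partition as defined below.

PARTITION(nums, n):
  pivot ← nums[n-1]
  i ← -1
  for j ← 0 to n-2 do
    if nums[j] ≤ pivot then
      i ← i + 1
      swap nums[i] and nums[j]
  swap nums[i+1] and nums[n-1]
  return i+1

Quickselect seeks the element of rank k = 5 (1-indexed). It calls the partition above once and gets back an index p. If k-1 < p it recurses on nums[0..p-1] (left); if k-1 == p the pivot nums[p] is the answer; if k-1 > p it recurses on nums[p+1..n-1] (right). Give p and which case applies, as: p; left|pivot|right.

1; right

pivot=8, i=-1
j=0: 9>8, skip
j=1: 10>8, skip
j=2: 11>8, skip
j=3: 16>8, skip
j=4: 3≤8, i=0, swap(0,4) ⇒ [3, 10, 11, 16, 9, 14, 8]
j=5: 14>8, skip
swap(1,6) ⇒ [3, 8, 11, 16, 9, 14, 10]; return 1
p = 1; k-1 = 4 > 1 ⇒ right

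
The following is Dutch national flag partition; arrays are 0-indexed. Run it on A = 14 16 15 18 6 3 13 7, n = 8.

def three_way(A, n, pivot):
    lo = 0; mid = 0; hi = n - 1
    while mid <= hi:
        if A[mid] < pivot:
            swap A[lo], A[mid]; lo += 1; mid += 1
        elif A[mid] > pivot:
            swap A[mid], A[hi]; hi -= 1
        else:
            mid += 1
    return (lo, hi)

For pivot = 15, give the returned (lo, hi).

(5, 5)

pivot = 15; lo=0, mid=0, hi=7
A[mid]=14<15: swap A[0],A[0]; lo=1,mid=1 → 14 16 15 18 6 3 13 7
A[mid]=16>15: swap A[1],A[7]; hi=6 → 14 7 15 18 6 3 13 16
A[mid]=7<15: swap A[1],A[1]; lo=2,mid=2 → 14 7 15 18 6 3 13 16
A[mid]=15=15: mid=3
A[mid]=18>15: swap A[3],A[6]; hi=5 → 14 7 15 13 6 3 18 16
A[mid]=13<15: swap A[2],A[3]; lo=3,mid=4 → 14 7 13 15 6 3 18 16
A[mid]=6<15: swap A[3],A[4]; lo=4,mid=5 → 14 7 13 6 15 3 18 16
A[mid]=3<15: swap A[4],A[5]; lo=5,mid=6 → 14 7 13 6 3 15 18 16
end: lo=5, hi=5; A = 14 7 13 6 3 15 18 16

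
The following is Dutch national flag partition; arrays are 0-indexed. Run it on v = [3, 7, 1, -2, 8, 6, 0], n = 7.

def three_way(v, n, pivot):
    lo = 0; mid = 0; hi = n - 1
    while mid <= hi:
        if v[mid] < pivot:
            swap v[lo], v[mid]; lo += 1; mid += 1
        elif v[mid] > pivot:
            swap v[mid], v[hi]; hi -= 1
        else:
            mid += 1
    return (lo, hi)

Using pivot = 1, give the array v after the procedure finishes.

[0, -2, 1, 8, 6, 7, 3]

lo=0 mid=0 hi=6
3>1: swap(0,6), hi=5 ⇒ [0, 7, 1, -2, 8, 6, 3]
0<1: swap(0,0), lo=1 mid=1 ⇒ [0, 7, 1, -2, 8, 6, 3]
7>1: swap(1,5), hi=4 ⇒ [0, 6, 1, -2, 8, 7, 3]
6>1: swap(1,4), hi=3 ⇒ [0, 8, 1, -2, 6, 7, 3]
8>1: swap(1,3), hi=2 ⇒ [0, -2, 1, 8, 6, 7, 3]
-2<1: swap(1,1), lo=2 mid=2 ⇒ [0, -2, 1, 8, 6, 7, 3]
1=1: mid=3
done. lo=2 hi=2; v=[0, -2, 1, 8, 6, 7, 3]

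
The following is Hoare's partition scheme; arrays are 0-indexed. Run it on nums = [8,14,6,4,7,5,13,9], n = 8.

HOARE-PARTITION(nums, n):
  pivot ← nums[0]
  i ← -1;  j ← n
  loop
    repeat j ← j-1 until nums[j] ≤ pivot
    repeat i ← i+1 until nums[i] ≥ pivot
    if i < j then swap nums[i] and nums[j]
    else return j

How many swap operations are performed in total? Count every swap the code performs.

pivot = nums[0] = 8; i = -1, j = 8
j→5 (nums[5]=5≤8), i→0 (nums[0]=8≥8); i<j, swap → [5,14,6,4,7,8,13,9]
j→4 (nums[4]=7≤8), i→1 (nums[1]=14≥8); i<j, swap → [5,7,6,4,14,8,13,9]
j→3, i→4; i≥j, return j=3. nums = [5,7,6,4,14,8,13,9]

2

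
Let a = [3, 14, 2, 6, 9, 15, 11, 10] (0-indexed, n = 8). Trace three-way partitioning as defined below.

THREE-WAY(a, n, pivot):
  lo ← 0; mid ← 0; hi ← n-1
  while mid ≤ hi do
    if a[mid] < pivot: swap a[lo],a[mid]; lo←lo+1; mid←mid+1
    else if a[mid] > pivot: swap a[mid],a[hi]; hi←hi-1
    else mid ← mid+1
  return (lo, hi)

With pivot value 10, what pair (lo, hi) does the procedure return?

lo=0 mid=0 hi=7
3<10: swap(0,0), lo=1 mid=1 ⇒ [3, 14, 2, 6, 9, 15, 11, 10]
14>10: swap(1,7), hi=6 ⇒ [3, 10, 2, 6, 9, 15, 11, 14]
10=10: mid=2
2<10: swap(1,2), lo=2 mid=3 ⇒ [3, 2, 10, 6, 9, 15, 11, 14]
6<10: swap(2,3), lo=3 mid=4 ⇒ [3, 2, 6, 10, 9, 15, 11, 14]
9<10: swap(3,4), lo=4 mid=5 ⇒ [3, 2, 6, 9, 10, 15, 11, 14]
15>10: swap(5,6), hi=5 ⇒ [3, 2, 6, 9, 10, 11, 15, 14]
11>10: swap(5,5), hi=4 ⇒ [3, 2, 6, 9, 10, 11, 15, 14]
done. lo=4 hi=4; a=[3, 2, 6, 9, 10, 11, 15, 14]

(4, 4)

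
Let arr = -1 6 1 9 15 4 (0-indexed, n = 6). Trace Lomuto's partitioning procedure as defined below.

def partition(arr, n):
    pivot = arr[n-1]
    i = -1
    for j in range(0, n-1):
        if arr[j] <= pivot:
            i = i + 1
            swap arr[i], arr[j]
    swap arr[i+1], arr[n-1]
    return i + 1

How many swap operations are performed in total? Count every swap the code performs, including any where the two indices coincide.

3

pivot = arr[5] = 4; i = -1
j=0: arr[0]=-1 ≤ 4 → i=0, swap arr[0],arr[0] (no change) → -1 6 1 9 15 4
j=1: arr[1]=6 > 4 → no swap
j=2: arr[2]=1 ≤ 4 → i=1, swap arr[1],arr[2] → -1 1 6 9 15 4
j=3: arr[3]=9 > 4 → no swap
j=4: arr[4]=15 > 4 → no swap
final swap arr[2],arr[5] → -1 1 4 9 15 6; return 2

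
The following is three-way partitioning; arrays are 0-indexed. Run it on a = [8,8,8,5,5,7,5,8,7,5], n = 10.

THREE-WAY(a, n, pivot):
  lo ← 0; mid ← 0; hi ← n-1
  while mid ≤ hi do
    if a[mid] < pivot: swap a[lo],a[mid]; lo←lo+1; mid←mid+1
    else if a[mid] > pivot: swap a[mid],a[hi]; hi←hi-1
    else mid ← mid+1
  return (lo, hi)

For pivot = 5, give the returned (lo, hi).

(0, 3)

lo=0 mid=0 hi=9
8>5: swap(0,9), hi=8 ⇒ [5,8,8,5,5,7,5,8,7,8]
5=5: mid=1
8>5: swap(1,8), hi=7 ⇒ [5,7,8,5,5,7,5,8,8,8]
7>5: swap(1,7), hi=6 ⇒ [5,8,8,5,5,7,5,7,8,8]
8>5: swap(1,6), hi=5 ⇒ [5,5,8,5,5,7,8,7,8,8]
5=5: mid=2
8>5: swap(2,5), hi=4 ⇒ [5,5,7,5,5,8,8,7,8,8]
7>5: swap(2,4), hi=3 ⇒ [5,5,5,5,7,8,8,7,8,8]
5=5: mid=3
5=5: mid=4
done. lo=0 hi=3; a=[5,5,5,5,7,8,8,7,8,8]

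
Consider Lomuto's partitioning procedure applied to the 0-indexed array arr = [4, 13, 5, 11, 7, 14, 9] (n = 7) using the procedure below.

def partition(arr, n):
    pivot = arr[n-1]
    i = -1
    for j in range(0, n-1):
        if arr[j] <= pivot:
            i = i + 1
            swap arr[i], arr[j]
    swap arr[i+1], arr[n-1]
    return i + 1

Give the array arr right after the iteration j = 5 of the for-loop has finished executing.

pivot=9, i=-1
j=0: 4≤9, i=0, swap(0,0) ⇒ [4, 13, 5, 11, 7, 14, 9]
j=1: 13>9, skip
j=2: 5≤9, i=1, swap(1,2) ⇒ [4, 5, 13, 11, 7, 14, 9]
j=3: 11>9, skip
j=4: 7≤9, i=2, swap(2,4) ⇒ [4, 5, 7, 11, 13, 14, 9]
j=5: 14>9, skip
(after j=5) arr = [4, 5, 7, 11, 13, 14, 9]

[4, 5, 7, 11, 13, 14, 9]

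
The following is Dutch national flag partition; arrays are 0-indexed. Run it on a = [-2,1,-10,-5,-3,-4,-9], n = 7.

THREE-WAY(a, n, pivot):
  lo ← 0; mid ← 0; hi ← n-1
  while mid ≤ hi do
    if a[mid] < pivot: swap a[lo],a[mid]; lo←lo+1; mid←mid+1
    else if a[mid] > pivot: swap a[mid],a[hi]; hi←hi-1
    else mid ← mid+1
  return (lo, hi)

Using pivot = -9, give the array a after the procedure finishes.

lo=0 mid=0 hi=6
-2>-9: swap(0,6), hi=5 ⇒ [-9,1,-10,-5,-3,-4,-2]
-9=-9: mid=1
1>-9: swap(1,5), hi=4 ⇒ [-9,-4,-10,-5,-3,1,-2]
-4>-9: swap(1,4), hi=3 ⇒ [-9,-3,-10,-5,-4,1,-2]
-3>-9: swap(1,3), hi=2 ⇒ [-9,-5,-10,-3,-4,1,-2]
-5>-9: swap(1,2), hi=1 ⇒ [-9,-10,-5,-3,-4,1,-2]
-10<-9: swap(0,1), lo=1 mid=2 ⇒ [-10,-9,-5,-3,-4,1,-2]
done. lo=1 hi=1; a=[-10,-9,-5,-3,-4,1,-2]

[-10,-9,-5,-3,-4,1,-2]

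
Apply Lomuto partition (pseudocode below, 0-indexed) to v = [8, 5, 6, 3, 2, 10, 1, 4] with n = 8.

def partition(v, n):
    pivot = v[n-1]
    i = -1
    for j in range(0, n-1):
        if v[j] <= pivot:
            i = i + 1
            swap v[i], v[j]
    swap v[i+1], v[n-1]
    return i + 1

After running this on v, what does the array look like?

[3, 2, 1, 4, 5, 10, 6, 8]

pivot = v[7] = 4; i = -1
j=0: v[0]=8 > 4 → no swap
j=1: v[1]=5 > 4 → no swap
j=2: v[2]=6 > 4 → no swap
j=3: v[3]=3 ≤ 4 → i=0, swap v[0],v[3] → [3, 5, 6, 8, 2, 10, 1, 4]
j=4: v[4]=2 ≤ 4 → i=1, swap v[1],v[4] → [3, 2, 6, 8, 5, 10, 1, 4]
j=5: v[5]=10 > 4 → no swap
j=6: v[6]=1 ≤ 4 → i=2, swap v[2],v[6] → [3, 2, 1, 8, 5, 10, 6, 4]
final swap v[3],v[7] → [3, 2, 1, 4, 5, 10, 6, 8]; return 3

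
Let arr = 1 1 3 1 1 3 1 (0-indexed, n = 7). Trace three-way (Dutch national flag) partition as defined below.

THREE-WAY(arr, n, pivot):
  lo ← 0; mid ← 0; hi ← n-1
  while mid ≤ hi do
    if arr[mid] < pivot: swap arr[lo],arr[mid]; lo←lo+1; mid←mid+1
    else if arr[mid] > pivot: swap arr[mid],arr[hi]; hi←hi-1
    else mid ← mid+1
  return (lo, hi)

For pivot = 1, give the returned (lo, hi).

(0, 4)

lo=0 mid=0 hi=6
1=1: mid=1
1=1: mid=2
3>1: swap(2,6), hi=5 ⇒ 1 1 1 1 1 3 3
1=1: mid=3
1=1: mid=4
1=1: mid=5
3>1: swap(5,5), hi=4 ⇒ 1 1 1 1 1 3 3
done. lo=0 hi=4; arr=1 1 1 1 1 3 3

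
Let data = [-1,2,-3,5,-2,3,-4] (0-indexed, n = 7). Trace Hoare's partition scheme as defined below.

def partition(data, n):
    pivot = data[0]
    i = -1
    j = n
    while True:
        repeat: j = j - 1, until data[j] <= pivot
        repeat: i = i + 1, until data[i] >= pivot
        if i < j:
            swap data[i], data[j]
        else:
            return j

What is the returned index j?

2

pivot=-1
j stops at 6 (-4), i stops at 0 (-1); swap ⇒ [-4,2,-3,5,-2,3,-1]
j stops at 4 (-2), i stops at 1 (2); swap ⇒ [-4,-2,-3,5,2,3,-1]
j stops at 2, i stops at 3; i≥j ⇒ return 2. data=[-4,-2,-3,5,2,3,-1]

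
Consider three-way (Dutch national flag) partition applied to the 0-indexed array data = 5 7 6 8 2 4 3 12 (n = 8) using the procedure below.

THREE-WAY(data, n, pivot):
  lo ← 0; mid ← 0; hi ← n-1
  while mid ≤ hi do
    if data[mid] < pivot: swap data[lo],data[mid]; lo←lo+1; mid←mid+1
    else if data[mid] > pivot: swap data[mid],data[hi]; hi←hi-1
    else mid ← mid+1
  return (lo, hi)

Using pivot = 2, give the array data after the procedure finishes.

lo=0 mid=0 hi=7
5>2: swap(0,7), hi=6 ⇒ 12 7 6 8 2 4 3 5
12>2: swap(0,6), hi=5 ⇒ 3 7 6 8 2 4 12 5
3>2: swap(0,5), hi=4 ⇒ 4 7 6 8 2 3 12 5
4>2: swap(0,4), hi=3 ⇒ 2 7 6 8 4 3 12 5
2=2: mid=1
7>2: swap(1,3), hi=2 ⇒ 2 8 6 7 4 3 12 5
8>2: swap(1,2), hi=1 ⇒ 2 6 8 7 4 3 12 5
6>2: swap(1,1), hi=0 ⇒ 2 6 8 7 4 3 12 5
done. lo=0 hi=0; data=2 6 8 7 4 3 12 5

2 6 8 7 4 3 12 5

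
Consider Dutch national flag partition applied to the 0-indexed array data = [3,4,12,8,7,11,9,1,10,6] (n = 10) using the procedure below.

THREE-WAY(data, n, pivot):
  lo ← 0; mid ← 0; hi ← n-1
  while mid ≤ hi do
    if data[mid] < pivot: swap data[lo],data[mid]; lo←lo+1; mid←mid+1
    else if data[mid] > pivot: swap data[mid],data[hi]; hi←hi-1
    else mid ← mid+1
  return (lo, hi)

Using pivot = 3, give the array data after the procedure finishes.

lo=0 mid=0 hi=9
3=3: mid=1
4>3: swap(1,9), hi=8 ⇒ [3,6,12,8,7,11,9,1,10,4]
6>3: swap(1,8), hi=7 ⇒ [3,10,12,8,7,11,9,1,6,4]
10>3: swap(1,7), hi=6 ⇒ [3,1,12,8,7,11,9,10,6,4]
1<3: swap(0,1), lo=1 mid=2 ⇒ [1,3,12,8,7,11,9,10,6,4]
12>3: swap(2,6), hi=5 ⇒ [1,3,9,8,7,11,12,10,6,4]
9>3: swap(2,5), hi=4 ⇒ [1,3,11,8,7,9,12,10,6,4]
11>3: swap(2,4), hi=3 ⇒ [1,3,7,8,11,9,12,10,6,4]
7>3: swap(2,3), hi=2 ⇒ [1,3,8,7,11,9,12,10,6,4]
8>3: swap(2,2), hi=1 ⇒ [1,3,8,7,11,9,12,10,6,4]
done. lo=1 hi=1; data=[1,3,8,7,11,9,12,10,6,4]

[1,3,8,7,11,9,12,10,6,4]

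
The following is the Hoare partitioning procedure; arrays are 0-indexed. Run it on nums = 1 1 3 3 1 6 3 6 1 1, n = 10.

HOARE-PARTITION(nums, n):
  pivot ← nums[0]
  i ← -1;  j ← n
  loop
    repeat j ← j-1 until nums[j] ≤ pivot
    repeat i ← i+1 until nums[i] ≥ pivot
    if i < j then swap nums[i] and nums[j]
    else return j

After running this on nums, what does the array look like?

pivot = nums[0] = 1; i = -1, j = 10
j→9 (nums[9]=1≤1), i→0 (nums[0]=1≥1); i<j, swap → 1 1 3 3 1 6 3 6 1 1
j→8 (nums[8]=1≤1), i→1 (nums[1]=1≥1); i<j, swap → 1 1 3 3 1 6 3 6 1 1
j→4 (nums[4]=1≤1), i→2 (nums[2]=3≥1); i<j, swap → 1 1 1 3 3 6 3 6 1 1
j→2, i→3; i≥j, return j=2. nums = 1 1 1 3 3 6 3 6 1 1

1 1 1 3 3 6 3 6 1 1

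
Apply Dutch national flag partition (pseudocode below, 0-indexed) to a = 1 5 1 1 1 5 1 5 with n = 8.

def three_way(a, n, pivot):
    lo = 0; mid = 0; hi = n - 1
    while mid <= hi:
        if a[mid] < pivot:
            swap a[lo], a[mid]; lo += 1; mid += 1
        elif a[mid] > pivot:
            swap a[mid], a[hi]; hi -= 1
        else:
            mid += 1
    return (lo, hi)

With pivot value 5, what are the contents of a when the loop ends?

1 1 1 1 1 5 5 5

pivot = 5; lo=0, mid=0, hi=7
a[mid]=1<5: swap a[0],a[0]; lo=1,mid=1 → 1 5 1 1 1 5 1 5
a[mid]=5=5: mid=2
a[mid]=1<5: swap a[1],a[2]; lo=2,mid=3 → 1 1 5 1 1 5 1 5
a[mid]=1<5: swap a[2],a[3]; lo=3,mid=4 → 1 1 1 5 1 5 1 5
a[mid]=1<5: swap a[3],a[4]; lo=4,mid=5 → 1 1 1 1 5 5 1 5
a[mid]=5=5: mid=6
a[mid]=1<5: swap a[4],a[6]; lo=5,mid=7 → 1 1 1 1 1 5 5 5
a[mid]=5=5: mid=8
end: lo=5, hi=7; a = 1 1 1 1 1 5 5 5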